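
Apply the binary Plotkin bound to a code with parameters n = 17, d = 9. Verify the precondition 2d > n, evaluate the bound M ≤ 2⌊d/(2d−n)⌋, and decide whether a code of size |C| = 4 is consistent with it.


Plotkin bound M ≤ 18; given |C| = 4 ≤ bound (satisfied).

Check applicability: 2d = 18, n = 17.
2d − n = 1 > 0, so Plotkin applies.
Compute d/(2d−n) = 9/1 ≈ 9.0000.
⌊d/(2d−n)⌋ = 9.
Plotkin bound: M ≤ 2·9 = 18.
Given |C| = 4, check: satisfied.
This |C| is below the Plotkin bound.


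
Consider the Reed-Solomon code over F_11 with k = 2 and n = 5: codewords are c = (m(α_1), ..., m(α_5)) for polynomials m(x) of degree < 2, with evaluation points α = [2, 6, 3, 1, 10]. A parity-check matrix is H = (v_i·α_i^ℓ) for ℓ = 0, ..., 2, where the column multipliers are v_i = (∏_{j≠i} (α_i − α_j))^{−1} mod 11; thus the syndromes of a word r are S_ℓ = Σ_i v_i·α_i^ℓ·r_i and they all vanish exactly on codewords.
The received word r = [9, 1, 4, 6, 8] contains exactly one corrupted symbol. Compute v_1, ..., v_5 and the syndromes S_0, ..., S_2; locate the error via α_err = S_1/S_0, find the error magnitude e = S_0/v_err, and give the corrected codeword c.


S = (4, 8, 5), error at position 1, error magnitude e = 4, c = [5, 1, 4, 6, 8].

Step 1: column multipliers v_i = (∏_{j≠i}(α_i − α_j))^{−1} mod 11.
  i = 1 (α = 2): (2−6)(2−3)(2−1)(2−10) = (−4)·(−1)·1·(−8) = −32 ≡ 1, so v_1 = 1^{−1} = 1 (mod 11).
  i = 2 (α = 6): (6−2)(6−3)(6−1)(6−10) = 4·3·5·(−4) = −240 ≡ 2, so v_2 = 2^{−1} = 6 (mod 11).
  i = 3 (α = 3): (3−2)(3−6)(3−1)(3−10) = 1·(−3)·2·(−7) = 42 ≡ 9, so v_3 = 9^{−1} = 5 (mod 11).
  i = 4 (α = 1): (1−2)(1−6)(1−3)(1−10) = (−1)·(−5)·(−2)·(−9) = 90 ≡ 2, so v_4 = 2^{−1} = 6 (mod 11).
  i = 5 (α = 10): (10−2)(10−6)(10−3)(10−1) = 8·4·7·9 = 2016 ≡ 3, so v_5 = 3^{−1} = 4 (mod 11).
  v = [1, 6, 5, 6, 4].
Step 2: syndromes of r = [9, 1, 4, 6, 8] (all sums mod 11).
  S_0 = Σ v_i r_i = 1·9 + 6·1 + 5·4 + 6·6 + 4·8 = 103 ≡ 4.
  S_1 = Σ v_i α_i r_i = 1·2·9 + 6·6·1 + 5·3·4 + 6·1·6 + 4·10·8 = 470 ≡ 8.
  α_i^2 mod 11 = [4, 3, 9, 1, 1].
  S_2 = Σ v_i α_i^2 r_i = 1·4·9 + 6·3·1 + 5·9·4 + 6·1·6 + 4·1·8 = 302 ≡ 5.
  S = (4, 8, 5) ≠ 0, so r is not a codeword (an error is present).
Step 3: locate the error. For a single error e at position i, S_ℓ = v_i·e·α_i^ℓ, so α_err = S_1/S_0.
  S_0^{−1} = 4^{−1} = 3 (mod 11), so α_err = 8·3 = 24 ≡ 2 = α_1. Error position i = 1.
  Consistency check: S_2/S_1 = 5·7 = 35 ≡ 2 = α_err ✓ (single-error assumption holds).
Step 4: error magnitude e = S_0/v_1 = S_0·∏_{j≠1}(α_1 − α_j) = 4·1 = 4 ≡ 4 (mod 11).
Step 5: correct position 1: c_1 = r_1 − e = 9 − 4 ≡ 5 (mod 11). Hence c = [5, 1, 4, 6, 8].
  Check: interpolating c through the α_i gives m(x) = 7 + 10·x (degree < 2) with m(α_i) = c_i for every i, so c is indeed a codeword.


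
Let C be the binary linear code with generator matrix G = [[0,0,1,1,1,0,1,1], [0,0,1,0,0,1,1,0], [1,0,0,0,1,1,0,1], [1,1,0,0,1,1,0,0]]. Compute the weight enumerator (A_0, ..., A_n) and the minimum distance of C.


Weight distribution: A_0 = 1, A_2 = 2, A_3 = 1, A_4 = 5, A_5 = 6, A_7 = 1. Minimum distance d = 2.

Enumerate all 2^4 = 16 messages m ∈ F_2^4.
For each, compute codeword c = mG in F_2^8, then tally its weight.
  m = 0000 → c = 00000000, weight = 0.
  m = 1000 → c = 00111011, weight = 5.
  m = 0100 → c = 00100110, weight = 3.
  m = 1100 → c = 00011101, weight = 4.
  m = 0010 → c = 10001101, weight = 4.
  m = 1010 → c = 10110110, weight = 5.
  m = 0110 → c = 10101011, weight = 5.
  m = 1110 → c = 10010000, weight = 2.
  m = 0001 → c = 11001100, weight = 4.
  m = 1001 → c = 11110111, weight = 7.
  m = 0101 → c = 11101010, weight = 5.
  m = 1101 → c = 11010001, weight = 4.
  m = 0011 → c = 01000001, weight = 2.
  m = 1011 → c = 01111010, weight = 5.
  m = 0111 → c = 01100111, weight = 5.
  m = 1111 → c = 01011100, weight = 4.
Tally weights:
  weight 0: 1 codewords.
  weight 2: 2 codewords.
  weight 3: 1 codewords.
  weight 4: 5 codewords.
  weight 5: 6 codewords.
  weight 7: 1 codewords.
Minimum distance d = smallest w > 0 with A_w > 0 = 2.
Sanity: Σ A_w = 16 = 2^4 = 16 ✓.


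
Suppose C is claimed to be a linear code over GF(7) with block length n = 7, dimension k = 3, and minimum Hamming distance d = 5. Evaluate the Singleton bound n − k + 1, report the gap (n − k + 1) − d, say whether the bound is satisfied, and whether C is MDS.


Singleton RHS = n − k + 1 = 5, slack = 0, bound satisfied, MDS.

Singleton bound: d ≤ n − k + 1.
Here n = 7, k = 3, so n − k + 1 = 5.
Given d = 5, check d ≤ 5: YES.
Slack = (n − k + 1) − d = 0.
The code is MDS (slack = 0).
Description: the claimed parameters are [7, 3, 5]_7; such a code would be MDS (meets Singleton bound).


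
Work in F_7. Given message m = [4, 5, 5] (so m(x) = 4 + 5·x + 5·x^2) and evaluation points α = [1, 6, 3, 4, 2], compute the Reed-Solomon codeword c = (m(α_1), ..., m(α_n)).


c = [0, 4, 1, 6, 6]

Message polynomial: m(x) = 4 + 5·x + 5·x^2 (mod 7).
For each evaluation point α_i, compute m(α_i) mod 7:
  α_1 = 1: Horner steps 5 → 3 → 0, so m(1) = 0.
  α_2 = 6: Horner steps 5 → 0 → 4, so m(6) = 4.
  α_3 = 3: Horner steps 5 → 6 → 1, so m(3) = 1.
  α_4 = 4: Horner steps 5 → 4 → 6, so m(4) = 6.
  α_5 = 2: Horner steps 5 → 1 → 6, so m(2) = 6.
Codeword c = [0, 4, 1, 6, 6] ∈ F_7^5.


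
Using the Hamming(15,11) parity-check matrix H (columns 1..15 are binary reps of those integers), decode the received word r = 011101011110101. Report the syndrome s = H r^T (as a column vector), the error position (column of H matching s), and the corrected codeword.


s = (0, 0, 0, 1)^T, error position = 1, corrected codeword c = 111101011110101

Compute s = H r^T mod 2 one row at a time:
  s_1 = 1 + 1 + 1 + 1 + 0 + 1 + 0 + 1 = 6 ≡ 0 (mod 2).
  s_2 = 1 + 0 + 1 + 0 + 0 + 1 + 0 + 1 = 4 ≡ 0 (mod 2).
  s_3 = 1 + 1 + 1 + 0 + 1 + 1 + 0 + 1 = 6 ≡ 0 (mod 2).
  s_4 = 0 + 1 + 0 + 0 + 1 + 1 + 1 + 1 = 5 ≡ 1 (mod 2).
s = (0, 0, 0, 1)^T — this equals column 1 of H (binary 0001), so error is at position 1.
Correct: flip bit 1 of r = 011101011110101 to get c = 111101011110101.


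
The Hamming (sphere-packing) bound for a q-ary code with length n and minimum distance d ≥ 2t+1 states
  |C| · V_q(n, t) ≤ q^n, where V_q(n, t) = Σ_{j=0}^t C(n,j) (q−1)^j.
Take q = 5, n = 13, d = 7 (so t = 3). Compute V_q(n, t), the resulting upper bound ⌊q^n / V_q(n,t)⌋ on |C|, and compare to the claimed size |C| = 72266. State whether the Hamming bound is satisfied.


V_q(n, t) = 19605, q^n = 1220703125, Hamming bound = 62264, |C| = 72266 > bound (violated).

Step 1: Compute V_q(n, t) = Σ_{j=0}^3 C(n, j) (q−1)^j.
  j = 0: C(13,0)·(4)^0 = 1·1 = 1.
  j = 1: C(13,1)·(4)^1 = 13·4 = 52.
  j = 2: C(13,2)·(4)^2 = 78·16 = 1248.
  j = 3: C(13,3)·(4)^3 = 286·64 = 18304.
  V_q(n, t) = 1 + 52 + 1248 + 18304 = 19605.
Step 2: q^n = 5^13 = 1220703125.
Step 3: Hamming bound ⌊q^n / V_q(n,t)⌋ = ⌊1220703125/19605⌋ = 62264.
Step 4: Compare |C| = 72266 to 62264: violated.
The claimed |C| lies above the Hamming bound, so no 5-ary code of length 13 with d ≥ 7 can have 72266 codewords.


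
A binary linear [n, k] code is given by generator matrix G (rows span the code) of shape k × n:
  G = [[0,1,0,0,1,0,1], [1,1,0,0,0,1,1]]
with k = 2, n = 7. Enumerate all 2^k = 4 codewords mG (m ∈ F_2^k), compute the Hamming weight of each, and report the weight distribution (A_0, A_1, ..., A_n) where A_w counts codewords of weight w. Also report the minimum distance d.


Weight distribution: A_0 = 1, A_3 = 2, A_4 = 1. Minimum distance d = 3.

Enumerate all 2^2 = 4 messages m ∈ F_2^2.
For each, compute codeword c = mG in F_2^7, then tally its weight.
  m = 00 → c = 0000000, weight = 0.
  m = 10 → c = 0100101, weight = 3.
  m = 01 → c = 1100011, weight = 4.
  m = 11 → c = 1000110, weight = 3.
Tally weights:
  weight 0: 1 codewords.
  weight 3: 2 codewords.
  weight 4: 1 codewords.
Minimum distance d = smallest w > 0 with A_w > 0 = 3.
Sanity: Σ A_w = 4 = 2^2 = 4 ✓.


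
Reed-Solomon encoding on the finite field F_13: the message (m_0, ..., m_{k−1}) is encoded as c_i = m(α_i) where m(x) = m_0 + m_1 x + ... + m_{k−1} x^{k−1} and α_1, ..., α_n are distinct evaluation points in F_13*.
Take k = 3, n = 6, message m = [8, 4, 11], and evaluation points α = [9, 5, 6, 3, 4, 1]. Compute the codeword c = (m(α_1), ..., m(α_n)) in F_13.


c = [12, 4, 12, 2, 5, 10]

Message polynomial: m(x) = 8 + 4·x + 11·x^2 (mod 13).
For each evaluation point α_i, compute m(α_i) mod 13:
  α_1 = 9: Horner steps 11 → 12 → 12, so m(9) = 12.
  α_2 = 5: Horner steps 11 → 7 → 4, so m(5) = 4.
  α_3 = 6: Horner steps 11 → 5 → 12, so m(6) = 12.
  α_4 = 3: Horner steps 11 → 11 → 2, so m(3) = 2.
  α_5 = 4: Horner steps 11 → 9 → 5, so m(4) = 5.
  α_6 = 1: Horner steps 11 → 2 → 10, so m(1) = 10.
Codeword c = [12, 4, 12, 2, 5, 10] ∈ F_13^6.


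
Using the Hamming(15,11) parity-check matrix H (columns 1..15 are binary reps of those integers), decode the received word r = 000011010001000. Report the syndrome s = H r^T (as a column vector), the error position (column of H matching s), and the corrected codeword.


s = (0, 1, 1, 1)^T, error position = 7, corrected codeword c = 000011110001000

Compute s = H r^T mod 2 one row at a time:
  s_1 = 1 + 0 + 0 + 0 + 1 + 0 + 0 + 0 = 2 ≡ 0 (mod 2).
  s_2 = 0 + 1 + 1 + 0 + 1 + 0 + 0 + 0 = 3 ≡ 1 (mod 2).
  s_3 = 0 + 0 + 1 + 0 + 0 + 0 + 0 + 0 = 1 ≡ 1 (mod 2).
  s_4 = 0 + 0 + 1 + 0 + 0 + 0 + 0 + 0 = 1 ≡ 1 (mod 2).
s = (0, 1, 1, 1)^T — this equals column 7 of H (binary 0111), so error is at position 7.
Correct: flip bit 7 of r = 000011010001000 to get c = 000011110001000.


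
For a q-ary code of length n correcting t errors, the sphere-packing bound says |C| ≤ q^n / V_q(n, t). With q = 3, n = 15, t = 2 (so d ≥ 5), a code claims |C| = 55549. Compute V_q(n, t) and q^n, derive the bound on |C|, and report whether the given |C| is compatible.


V_q(n, t) = 451, q^n = 14348907, Hamming bound = 31815, |C| = 55549 > bound (violated).

Step 1: Compute V_q(n, t) = Σ_{j=0}^2 C(n, j) (q−1)^j.
  j = 0: C(15,0)·(2)^0 = 1·1 = 1.
  j = 1: C(15,1)·(2)^1 = 15·2 = 30.
  j = 2: C(15,2)·(2)^2 = 105·4 = 420.
  V_q(n, t) = 1 + 30 + 420 = 451.
Step 2: q^n = 3^15 = 14348907.
Step 3: Hamming bound ⌊q^n / V_q(n,t)⌋ = ⌊14348907/451⌋ = 31815.
Step 4: Compare |C| = 55549 to 31815: violated.
The claimed |C| lies above the Hamming bound, so no 3-ary code of length 15 with d ≥ 5 can have 55549 codewords.


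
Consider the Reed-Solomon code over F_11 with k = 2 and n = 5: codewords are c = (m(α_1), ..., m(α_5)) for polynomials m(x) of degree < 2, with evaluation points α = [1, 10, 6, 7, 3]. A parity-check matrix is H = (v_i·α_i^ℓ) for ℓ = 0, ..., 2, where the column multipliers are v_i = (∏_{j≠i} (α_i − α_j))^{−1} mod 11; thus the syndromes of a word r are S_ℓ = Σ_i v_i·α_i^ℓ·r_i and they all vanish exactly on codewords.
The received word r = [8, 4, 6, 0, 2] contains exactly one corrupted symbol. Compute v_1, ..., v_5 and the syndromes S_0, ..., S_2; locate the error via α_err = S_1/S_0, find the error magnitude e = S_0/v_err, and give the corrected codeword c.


S = (5, 5, 5), error at position 1, error magnitude e = 5, c = [3, 4, 6, 0, 2].

Step 1: column multipliers v_i = (∏_{j≠i}(α_i − α_j))^{−1} mod 11.
  i = 1 (α = 1): (1−10)(1−6)(1−7)(1−3) = (−9)·(−5)·(−6)·(−2) = 540 ≡ 1, so v_1 = 1^{−1} = 1 (mod 11).
  i = 2 (α = 10): (10−1)(10−6)(10−7)(10−3) = 9·4·3·7 = 756 ≡ 8, so v_2 = 8^{−1} = 7 (mod 11).
  i = 3 (α = 6): (6−1)(6−10)(6−7)(6−3) = 5·(−4)·(−1)·3 = 60 ≡ 5, so v_3 = 5^{−1} = 9 (mod 11).
  i = 4 (α = 7): (7−1)(7−10)(7−6)(7−3) = 6·(−3)·1·4 = −72 ≡ 5, so v_4 = 5^{−1} = 9 (mod 11).
  i = 5 (α = 3): (3−1)(3−10)(3−6)(3−7) = 2·(−7)·(−3)·(−4) = −168 ≡ 8, so v_5 = 8^{−1} = 7 (mod 11).
  v = [1, 7, 9, 9, 7].
Step 2: syndromes of r = [8, 4, 6, 0, 2] (all sums mod 11).
  S_0 = Σ v_i r_i = 1·8 + 7·4 + 9·6 + 9·0 + 7·2 = 104 ≡ 5.
  S_1 = Σ v_i α_i r_i = 1·1·8 + 7·10·4 + 9·6·6 + 9·7·0 + 7·3·2 = 654 ≡ 5.
  α_i^2 mod 11 = [1, 1, 3, 5, 9].
  S_2 = Σ v_i α_i^2 r_i = 1·1·8 + 7·1·4 + 9·3·6 + 9·5·0 + 7·9·2 = 324 ≡ 5.
  S = (5, 5, 5) ≠ 0, so r is not a codeword (an error is present).
Step 3: locate the error. For a single error e at position i, S_ℓ = v_i·e·α_i^ℓ, so α_err = S_1/S_0.
  S_0^{−1} = 5^{−1} = 9 (mod 11), so α_err = 5·9 = 45 ≡ 1 = α_1. Error position i = 1.
  Consistency check: S_2/S_1 = 5·9 = 45 ≡ 1 = α_err ✓ (single-error assumption holds).
Step 4: error magnitude e = S_0/v_1 = S_0·∏_{j≠1}(α_1 − α_j) = 5·1 = 5 ≡ 5 (mod 11).
Step 5: correct position 1: c_1 = r_1 − e = 8 − 5 ≡ 3 (mod 11). Hence c = [3, 4, 6, 0, 2].
  Check: interpolating c through the α_i gives m(x) = 9 + 5·x (degree < 2) with m(α_i) = c_i for every i, so c is indeed a codeword.


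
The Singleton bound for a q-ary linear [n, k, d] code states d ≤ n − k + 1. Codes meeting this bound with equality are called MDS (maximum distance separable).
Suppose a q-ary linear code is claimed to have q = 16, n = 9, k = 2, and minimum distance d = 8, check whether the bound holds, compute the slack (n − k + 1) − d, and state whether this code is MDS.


Singleton RHS = n − k + 1 = 8, slack = 0, bound satisfied, MDS.

Singleton bound: d ≤ n − k + 1.
Here n = 9, k = 2, so n − k + 1 = 8.
Given d = 8, check d ≤ 8: YES.
Slack = (n − k + 1) − d = 0.
The code is MDS (slack = 0).
Description: the claimed parameters are [9, 2, 8]_16; such a code would be MDS (meets Singleton bound).


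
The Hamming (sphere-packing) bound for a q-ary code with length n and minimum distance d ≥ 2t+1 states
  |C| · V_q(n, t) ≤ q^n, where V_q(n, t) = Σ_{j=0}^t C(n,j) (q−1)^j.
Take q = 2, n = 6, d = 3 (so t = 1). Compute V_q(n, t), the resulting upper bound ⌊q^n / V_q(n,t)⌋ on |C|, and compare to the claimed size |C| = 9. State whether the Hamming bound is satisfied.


V_q(n, t) = 7, q^n = 64, Hamming bound = 9, |C| = 9 ≤ bound (satisfied).

Step 1: Compute V_q(n, t) = Σ_{j=0}^1 C(n, j) (q−1)^j.
  j = 0: C(6,0)·(1)^0 = 1·1 = 1.
  j = 1: C(6,1)·(1)^1 = 6·1 = 6.
  V_q(n, t) = 1 + 6 = 7.
Step 2: q^n = 2^6 = 64.
Step 3: Hamming bound ⌊q^n / V_q(n,t)⌋ = ⌊64/7⌋ = 9.
Step 4: Compare |C| = 9 to 9: satisfied.
The claimed |C| lies at the Hamming bound (tight).


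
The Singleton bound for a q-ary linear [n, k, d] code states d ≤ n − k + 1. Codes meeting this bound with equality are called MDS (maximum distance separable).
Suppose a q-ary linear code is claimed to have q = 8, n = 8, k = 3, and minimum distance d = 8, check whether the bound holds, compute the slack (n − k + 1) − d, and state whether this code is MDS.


Singleton RHS = n − k + 1 = 6, slack = -2, bound violated (no such code; not MDS).

Singleton bound: d ≤ n − k + 1.
Here n = 8, k = 3, so n − k + 1 = 6.
Given d = 8, check d ≤ 6: NO.
Slack = (n − k + 1) − d = -2.
The slack is negative: d = 8 exceeds n − k + 1 = 6 by 2, so the Singleton bound is violated and no linear [8, 3, 8]_8 code can exist. In particular it is not MDS (MDS requires d = n − k + 1 exactly).
Description: the claimed parameters are [8, 3, 8]_8; such a code would be impossible (violates the Singleton bound).


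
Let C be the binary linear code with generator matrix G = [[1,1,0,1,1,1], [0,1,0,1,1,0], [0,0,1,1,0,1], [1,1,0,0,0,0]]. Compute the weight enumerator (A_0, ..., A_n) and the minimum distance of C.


Weight distribution: A_0 = 1, A_2 = 4, A_3 = 6, A_4 = 3, A_5 = 2. Minimum distance d = 2.

Enumerate all 2^4 = 16 messages m ∈ F_2^4.
For each, compute codeword c = mG in F_2^6, then tally its weight.
  m = 0000 → c = 000000, weight = 0.
  m = 1000 → c = 110111, weight = 5.
  m = 0100 → c = 010110, weight = 3.
  m = 1100 → c = 100001, weight = 2.
  m = 0010 → c = 001101, weight = 3.
  m = 1010 → c = 111010, weight = 4.
  m = 0110 → c = 011011, weight = 4.
  m = 1110 → c = 101100, weight = 3.
  m = 0001 → c = 110000, weight = 2.
  m = 1001 → c = 000111, weight = 3.
  m = 0101 → c = 100110, weight = 3.
  m = 1101 → c = 010001, weight = 2.
  m = 0011 → c = 111101, weight = 5.
  m = 1011 → c = 001010, weight = 2.
  m = 0111 → c = 101011, weight = 4.
  m = 1111 → c = 011100, weight = 3.
Tally weights:
  weight 0: 1 codewords.
  weight 2: 4 codewords.
  weight 3: 6 codewords.
  weight 4: 3 codewords.
  weight 5: 2 codewords.
Minimum distance d = smallest w > 0 with A_w > 0 = 2.
Sanity: Σ A_w = 16 = 2^4 = 16 ✓.


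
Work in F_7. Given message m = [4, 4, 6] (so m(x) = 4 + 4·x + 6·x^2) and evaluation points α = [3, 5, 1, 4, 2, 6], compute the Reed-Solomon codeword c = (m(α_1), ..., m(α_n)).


c = [0, 6, 0, 4, 1, 6]

Message polynomial: m(x) = 4 + 4·x + 6·x^2 (mod 7).
For each evaluation point α_i, compute m(α_i) mod 7:
  α_1 = 3: Horner steps 6 → 1 → 0, so m(3) = 0.
  α_2 = 5: Horner steps 6 → 6 → 6, so m(5) = 6.
  α_3 = 1: Horner steps 6 → 3 → 0, so m(1) = 0.
  α_4 = 4: Horner steps 6 → 0 → 4, so m(4) = 4.
  α_5 = 2: Horner steps 6 → 2 → 1, so m(2) = 1.
  α_6 = 6: Horner steps 6 → 5 → 6, so m(6) = 6.
Codeword c = [0, 6, 0, 4, 1, 6] ∈ F_7^6.


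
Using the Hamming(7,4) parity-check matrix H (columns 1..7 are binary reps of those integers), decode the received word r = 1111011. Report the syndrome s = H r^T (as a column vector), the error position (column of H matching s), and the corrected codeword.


s = (1, 0, 1)^T, error position = 5, corrected codeword c = 1111111

Compute s = H r^T mod 2 one row at a time:
  s_1 = 1 + 0 + 1 + 1 = 3 ≡ 1 (mod 2).
  s_2 = 1 + 1 + 1 + 1 = 4 ≡ 0 (mod 2).
  s_3 = 1 + 1 + 0 + 1 = 3 ≡ 1 (mod 2).
s = (1, 0, 1)^T — this equals column 5 of H (binary 101), so error is at position 5.
Correct: flip bit 5 of r = 1111011 to get c = 1111111.


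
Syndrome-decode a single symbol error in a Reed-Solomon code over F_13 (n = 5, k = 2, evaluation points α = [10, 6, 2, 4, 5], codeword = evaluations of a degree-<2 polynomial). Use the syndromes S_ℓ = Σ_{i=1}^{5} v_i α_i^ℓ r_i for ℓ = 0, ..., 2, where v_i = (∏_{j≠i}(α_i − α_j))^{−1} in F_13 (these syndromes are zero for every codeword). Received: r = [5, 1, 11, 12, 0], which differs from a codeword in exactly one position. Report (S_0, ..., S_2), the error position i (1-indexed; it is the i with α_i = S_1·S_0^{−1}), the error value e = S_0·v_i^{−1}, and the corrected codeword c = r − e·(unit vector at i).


S = (4, 8, 3), error at position 3, error magnitude e = 1, c = [5, 1, 10, 12, 0].

Step 1: column multipliers v_i = (∏_{j≠i}(α_i − α_j))^{−1} mod 13.
  i = 1 (α = 10): (10−6)(10−2)(10−4)(10−5) = 4·8·6·5 = 960 ≡ 11, so v_1 = 11^{−1} = 6 (mod 13).
  i = 2 (α = 6): (6−10)(6−2)(6−4)(6−5) = (−4)·4·2·1 = −32 ≡ 7, so v_2 = 7^{−1} = 2 (mod 13).
  i = 3 (α = 2): (2−10)(2−6)(2−4)(2−5) = (−8)·(−4)·(−2)·(−3) = 192 ≡ 10, so v_3 = 10^{−1} = 4 (mod 13).
  i = 4 (α = 4): (4−10)(4−6)(4−2)(4−5) = (−6)·(−2)·2·(−1) = −24 ≡ 2, so v_4 = 2^{−1} = 7 (mod 13).
  i = 5 (α = 5): (5−10)(5−6)(5−2)(5−4) = (−5)·(−1)·3·1 = 15 ≡ 2, so v_5 = 2^{−1} = 7 (mod 13).
  v = [6, 2, 4, 7, 7].
Step 2: syndromes of r = [5, 1, 11, 12, 0] (all sums mod 13).
  S_0 = Σ v_i r_i = 6·5 + 2·1 + 4·11 + 7·12 + 7·0 = 160 ≡ 4.
  S_1 = Σ v_i α_i r_i = 6·10·5 + 2·6·1 + 4·2·11 + 7·4·12 + 7·5·0 = 736 ≡ 8.
  α_i^2 mod 13 = [9, 10, 4, 3, 12].
  S_2 = Σ v_i α_i^2 r_i = 6·9·5 + 2·10·1 + 4·4·11 + 7·3·12 + 7·12·0 = 718 ≡ 3.
  S = (4, 8, 3) ≠ 0, so r is not a codeword (an error is present).
Step 3: locate the error. For a single error e at position i, S_ℓ = v_i·e·α_i^ℓ, so α_err = S_1/S_0.
  S_0^{−1} = 4^{−1} = 10 (mod 13), so α_err = 8·10 = 80 ≡ 2 = α_3. Error position i = 3.
  Consistency check: S_2/S_1 = 3·5 = 15 ≡ 2 = α_err ✓ (single-error assumption holds).
Step 4: error magnitude e = S_0/v_3 = S_0·∏_{j≠3}(α_3 − α_j) = 4·10 = 40 ≡ 1 (mod 13).
Step 5: correct position 3: c_3 = r_3 − e = 11 − 1 ≡ 10 (mod 13). Hence c = [5, 1, 10, 12, 0].
  Check: interpolating c through the α_i gives m(x) = 8 + 1·x (degree < 2) with m(α_i) = c_i for every i, so c is indeed a codeword.


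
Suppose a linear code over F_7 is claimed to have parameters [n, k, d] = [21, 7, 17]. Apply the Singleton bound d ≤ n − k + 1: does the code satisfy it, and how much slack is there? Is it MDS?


Singleton RHS = n − k + 1 = 15, slack = -2, bound violated (no such code; not MDS).

Singleton bound: d ≤ n − k + 1.
Here n = 21, k = 7, so n − k + 1 = 15.
Given d = 17, check d ≤ 15: NO.
Slack = (n − k + 1) − d = -2.
The slack is negative: d = 17 exceeds n − k + 1 = 15 by 2, so the Singleton bound is violated and no linear [21, 7, 17]_7 code can exist. In particular it is not MDS (MDS requires d = n − k + 1 exactly).
Description: the claimed parameters are [21, 7, 17]_7; such a code would be impossible (violates the Singleton bound).


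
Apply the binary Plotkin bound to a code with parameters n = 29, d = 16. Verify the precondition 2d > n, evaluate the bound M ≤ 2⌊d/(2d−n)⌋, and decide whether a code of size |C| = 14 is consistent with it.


Plotkin bound M ≤ 10; given |C| = 14 > bound (violated).

Check applicability: 2d = 32, n = 29.
2d − n = 3 > 0, so Plotkin applies.
Compute d/(2d−n) = 16/3 ≈ 5.3333.
⌊d/(2d−n)⌋ = 5.
Plotkin bound: M ≤ 2·5 = 10.
Given |C| = 14, check: VIOLATED.
This |C| is above the Plotkin bound, so no binary code with n = 29, d = 16 and 14 codewords exists.


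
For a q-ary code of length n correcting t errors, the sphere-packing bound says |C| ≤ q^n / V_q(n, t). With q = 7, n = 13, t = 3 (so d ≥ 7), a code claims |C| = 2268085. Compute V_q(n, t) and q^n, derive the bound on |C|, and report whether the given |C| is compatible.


V_q(n, t) = 64663, q^n = 96889010407, Hamming bound = 1498368, |C| = 2268085 > bound (violated).

Step 1: Compute V_q(n, t) = Σ_{j=0}^3 C(n, j) (q−1)^j.
  j = 0: C(13,0)·(6)^0 = 1·1 = 1.
  j = 1: C(13,1)·(6)^1 = 13·6 = 78.
  j = 2: C(13,2)·(6)^2 = 78·36 = 2808.
  j = 3: C(13,3)·(6)^3 = 286·216 = 61776.
  V_q(n, t) = 1 + 78 + 2808 + 61776 = 64663.
Step 2: q^n = 7^13 = 96889010407.
Step 3: Hamming bound ⌊q^n / V_q(n,t)⌋ = ⌊96889010407/64663⌋ = 1498368.
Step 4: Compare |C| = 2268085 to 1498368: violated.
The claimed |C| lies above the Hamming bound, so no 7-ary code of length 13 with d ≥ 7 can have 2268085 codewords.


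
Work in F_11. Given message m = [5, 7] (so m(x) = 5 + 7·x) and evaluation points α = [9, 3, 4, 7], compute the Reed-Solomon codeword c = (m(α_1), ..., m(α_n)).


c = [2, 4, 0, 10]

Message polynomial: m(x) = 5 + 7·x (mod 11).
For each evaluation point α_i, compute m(α_i) mod 11:
  α_1 = 9: Horner steps 7 → 2, so m(9) = 2.
  α_2 = 3: Horner steps 7 → 4, so m(3) = 4.
  α_3 = 4: Horner steps 7 → 0, so m(4) = 0.
  α_4 = 7: Horner steps 7 → 10, so m(7) = 10.
Codeword c = [2, 4, 0, 10] ∈ F_11^4.


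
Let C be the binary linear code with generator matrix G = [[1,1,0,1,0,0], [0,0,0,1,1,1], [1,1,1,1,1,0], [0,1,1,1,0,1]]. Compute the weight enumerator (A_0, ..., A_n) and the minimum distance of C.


Weight distribution: A_0 = 1, A_1 = 1, A_2 = 2, A_3 = 6, A_4 = 5, A_5 = 1. Minimum distance d = 1.

Enumerate all 2^4 = 16 messages m ∈ F_2^4.
For each, compute codeword c = mG in F_2^6, then tally its weight.
  m = 0000 → c = 000000, weight = 0.
  m = 1000 → c = 110100, weight = 3.
  m = 0100 → c = 000111, weight = 3.
  m = 1100 → c = 110011, weight = 4.
  m = 0010 → c = 111110, weight = 5.
  m = 1010 → c = 001010, weight = 2.
  m = 0110 → c = 111001, weight = 4.
  m = 1110 → c = 001101, weight = 3.
  m = 0001 → c = 011101, weight = 4.
  m = 1001 → c = 101001, weight = 3.
  m = 0101 → c = 011010, weight = 3.
  m = 1101 → c = 101110, weight = 4.
  m = 0011 → c = 100011, weight = 3.
  m = 1011 → c = 010111, weight = 4.
  m = 0111 → c = 100100, weight = 2.
  m = 1111 → c = 010000, weight = 1.
Tally weights:
  weight 0: 1 codewords.
  weight 1: 1 codewords.
  weight 2: 2 codewords.
  weight 3: 6 codewords.
  weight 4: 5 codewords.
  weight 5: 1 codewords.
Minimum distance d = smallest w > 0 with A_w > 0 = 1.
Sanity: Σ A_w = 16 = 2^4 = 16 ✓.


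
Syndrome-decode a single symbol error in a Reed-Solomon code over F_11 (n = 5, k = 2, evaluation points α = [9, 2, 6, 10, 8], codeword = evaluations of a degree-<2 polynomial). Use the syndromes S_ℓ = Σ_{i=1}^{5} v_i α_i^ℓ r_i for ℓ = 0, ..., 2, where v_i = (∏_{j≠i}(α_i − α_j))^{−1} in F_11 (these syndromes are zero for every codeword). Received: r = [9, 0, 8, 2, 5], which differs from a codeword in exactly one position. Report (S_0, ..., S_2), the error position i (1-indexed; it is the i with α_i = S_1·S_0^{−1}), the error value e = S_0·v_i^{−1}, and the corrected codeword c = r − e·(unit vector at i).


S = (4, 8, 5), error at position 2, error magnitude e = 8, c = [9, 3, 8, 2, 5].

Step 1: column multipliers v_i = (∏_{j≠i}(α_i − α_j))^{−1} mod 11.
  i = 1 (α = 9): (9−2)(9−6)(9−10)(9−8) = 7·3·(−1)·1 = −21 ≡ 1, so v_1 = 1^{−1} = 1 (mod 11).
  i = 2 (α = 2): (2−9)(2−6)(2−10)(2−8) = (−7)·(−4)·(−8)·(−6) = 1344 ≡ 2, so v_2 = 2^{−1} = 6 (mod 11).
  i = 3 (α = 6): (6−9)(6−2)(6−10)(6−8) = (−3)·4·(−4)·(−2) = −96 ≡ 3, so v_3 = 3^{−1} = 4 (mod 11).
  i = 4 (α = 10): (10−9)(10−2)(10−6)(10−8) = 1·8·4·2 = 64 ≡ 9, so v_4 = 9^{−1} = 5 (mod 11).
  i = 5 (α = 8): (8−9)(8−2)(8−6)(8−10) = (−1)·6·2·(−2) = 24 ≡ 2, so v_5 = 2^{−1} = 6 (mod 11).
  v = [1, 6, 4, 5, 6].
Step 2: syndromes of r = [9, 0, 8, 2, 5] (all sums mod 11).
  S_0 = Σ v_i r_i = 1·9 + 6·0 + 4·8 + 5·2 + 6·5 = 81 ≡ 4.
  S_1 = Σ v_i α_i r_i = 1·9·9 + 6·2·0 + 4·6·8 + 5·10·2 + 6·8·5 = 613 ≡ 8.
  α_i^2 mod 11 = [4, 4, 3, 1, 9].
  S_2 = Σ v_i α_i^2 r_i = 1·4·9 + 6·4·0 + 4·3·8 + 5·1·2 + 6·9·5 = 412 ≡ 5.
  S = (4, 8, 5) ≠ 0, so r is not a codeword (an error is present).
Step 3: locate the error. For a single error e at position i, S_ℓ = v_i·e·α_i^ℓ, so α_err = S_1/S_0.
  S_0^{−1} = 4^{−1} = 3 (mod 11), so α_err = 8·3 = 24 ≡ 2 = α_2. Error position i = 2.
  Consistency check: S_2/S_1 = 5·7 = 35 ≡ 2 = α_err ✓ (single-error assumption holds).
Step 4: error magnitude e = S_0/v_2 = S_0·∏_{j≠2}(α_2 − α_j) = 4·2 = 8 ≡ 8 (mod 11).
Step 5: correct position 2: c_2 = r_2 − e = 0 − 8 ≡ 3 (mod 11). Hence c = [9, 3, 8, 2, 5].
  Check: interpolating c through the α_i gives m(x) = 6 + 4·x (degree < 2) with m(α_i) = c_i for every i, so c is indeed a codeword.


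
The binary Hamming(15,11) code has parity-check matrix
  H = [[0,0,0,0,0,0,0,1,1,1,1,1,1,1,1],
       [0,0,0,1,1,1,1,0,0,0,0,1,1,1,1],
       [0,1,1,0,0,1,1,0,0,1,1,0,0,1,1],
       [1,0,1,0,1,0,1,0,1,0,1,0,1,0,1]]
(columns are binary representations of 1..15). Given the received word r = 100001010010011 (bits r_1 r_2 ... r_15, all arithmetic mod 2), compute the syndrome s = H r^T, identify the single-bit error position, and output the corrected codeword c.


s = (0, 1, 0, 1)^T, error position = 5, corrected codeword c = 100011010010011

Compute s = H r^T mod 2 one row at a time:
  s_1 = 1 + 0 + 0 + 1 + 0 + 0 + 1 + 1 = 4 ≡ 0 (mod 2).
  s_2 = 0 + 0 + 1 + 0 + 0 + 0 + 1 + 1 = 3 ≡ 1 (mod 2).
  s_3 = 0 + 0 + 1 + 0 + 0 + 1 + 1 + 1 = 4 ≡ 0 (mod 2).
  s_4 = 1 + 0 + 0 + 0 + 0 + 1 + 0 + 1 = 3 ≡ 1 (mod 2).
s = (0, 1, 0, 1)^T — this equals column 5 of H (binary 0101), so error is at position 5.
Correct: flip bit 5 of r = 100001010010011 to get c = 100011010010011.


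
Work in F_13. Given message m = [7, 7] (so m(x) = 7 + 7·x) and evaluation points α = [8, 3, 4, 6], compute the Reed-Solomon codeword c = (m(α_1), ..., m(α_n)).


c = [11, 2, 9, 10]

Message polynomial: m(x) = 7 + 7·x (mod 13).
For each evaluation point α_i, compute m(α_i) mod 13:
  α_1 = 8: Horner steps 7 → 11, so m(8) = 11.
  α_2 = 3: Horner steps 7 → 2, so m(3) = 2.
  α_3 = 4: Horner steps 7 → 9, so m(4) = 9.
  α_4 = 6: Horner steps 7 → 10, so m(6) = 10.
Codeword c = [11, 2, 9, 10] ∈ F_13^4.


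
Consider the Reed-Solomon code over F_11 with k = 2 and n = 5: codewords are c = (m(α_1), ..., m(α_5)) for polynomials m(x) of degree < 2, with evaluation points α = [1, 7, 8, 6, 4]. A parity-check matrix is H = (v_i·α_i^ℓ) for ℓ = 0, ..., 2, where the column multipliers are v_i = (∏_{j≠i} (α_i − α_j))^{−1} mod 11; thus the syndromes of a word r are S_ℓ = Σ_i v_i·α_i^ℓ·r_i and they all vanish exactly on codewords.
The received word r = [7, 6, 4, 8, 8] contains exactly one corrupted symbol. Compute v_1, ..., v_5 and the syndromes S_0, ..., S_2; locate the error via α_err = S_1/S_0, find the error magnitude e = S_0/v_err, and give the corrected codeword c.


S = (8, 10, 7), error at position 5, error magnitude e = 7, c = [7, 6, 4, 8, 1].

Step 1: column multipliers v_i = (∏_{j≠i}(α_i − α_j))^{−1} mod 11.
  i = 1 (α = 1): (1−7)(1−8)(1−6)(1−4) = (−6)·(−7)·(−5)·(−3) = 630 ≡ 3, so v_1 = 3^{−1} = 4 (mod 11).
  i = 2 (α = 7): (7−1)(7−8)(7−6)(7−4) = 6·(−1)·1·3 = −18 ≡ 4, so v_2 = 4^{−1} = 3 (mod 11).
  i = 3 (α = 8): (8−1)(8−7)(8−6)(8−4) = 7·1·2·4 = 56 ≡ 1, so v_3 = 1^{−1} = 1 (mod 11).
  i = 4 (α = 6): (6−1)(6−7)(6−8)(6−4) = 5·(−1)·(−2)·2 = 20 ≡ 9, so v_4 = 9^{−1} = 5 (mod 11).
  i = 5 (α = 4): (4−1)(4−7)(4−8)(4−6) = 3·(−3)·(−4)·(−2) = −72 ≡ 5, so v_5 = 5^{−1} = 9 (mod 11).
  v = [4, 3, 1, 5, 9].
Step 2: syndromes of r = [7, 6, 4, 8, 8] (all sums mod 11).
  S_0 = Σ v_i r_i = 4·7 + 3·6 + 1·4 + 5·8 + 9·8 = 162 ≡ 8.
  S_1 = Σ v_i α_i r_i = 4·1·7 + 3·7·6 + 1·8·4 + 5·6·8 + 9·4·8 = 714 ≡ 10.
  α_i^2 mod 11 = [1, 5, 9, 3, 5].
  S_2 = Σ v_i α_i^2 r_i = 4·1·7 + 3·5·6 + 1·9·4 + 5·3·8 + 9·5·8 = 634 ≡ 7.
  S = (8, 10, 7) ≠ 0, so r is not a codeword (an error is present).
Step 3: locate the error. For a single error e at position i, S_ℓ = v_i·e·α_i^ℓ, so α_err = S_1/S_0.
  S_0^{−1} = 8^{−1} = 7 (mod 11), so α_err = 10·7 = 70 ≡ 4 = α_5. Error position i = 5.
  Consistency check: S_2/S_1 = 7·10 = 70 ≡ 4 = α_err ✓ (single-error assumption holds).
Step 4: error magnitude e = S_0/v_5 = S_0·∏_{j≠5}(α_5 − α_j) = 8·5 = 40 ≡ 7 (mod 11).
Step 5: correct position 5: c_5 = r_5 − e = 8 − 7 ≡ 1 (mod 11). Hence c = [7, 6, 4, 8, 1].
  Check: interpolating c through the α_i gives m(x) = 9 + 9·x (degree < 2) with m(α_i) = c_i for every i, so c is indeed a codeword.


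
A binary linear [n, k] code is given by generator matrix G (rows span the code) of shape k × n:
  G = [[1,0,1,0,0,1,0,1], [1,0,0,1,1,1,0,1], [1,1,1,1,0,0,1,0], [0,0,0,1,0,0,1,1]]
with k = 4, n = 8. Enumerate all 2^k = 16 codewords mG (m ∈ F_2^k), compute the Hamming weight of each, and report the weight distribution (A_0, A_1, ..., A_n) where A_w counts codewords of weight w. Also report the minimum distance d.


Weight distribution: A_0 = 1, A_2 = 1, A_3 = 2, A_4 = 5, A_5 = 6, A_6 = 1. Minimum distance d = 2.

Enumerate all 2^4 = 16 messages m ∈ F_2^4.
For each, compute codeword c = mG in F_2^8, then tally its weight.
  m = 0000 → c = 00000000, weight = 0.
  m = 1000 → c = 10100101, weight = 4.
  m = 0100 → c = 10011101, weight = 5.
  m = 1100 → c = 00111000, weight = 3.
  m = 0010 → c = 11110010, weight = 5.
  m = 1010 → c = 01010111, weight = 5.
  m = 0110 → c = 01101111, weight = 6.
  m = 1110 → c = 11001010, weight = 4.
  m = 0001 → c = 00010011, weight = 3.
  m = 1001 → c = 10110110, weight = 5.
  m = 0101 → c = 10001110, weight = 4.
  m = 1101 → c = 00101011, weight = 4.
  m = 0011 → c = 11100001, weight = 4.
  m = 1011 → c = 01000100, weight = 2.
  m = 0111 → c = 01111100, weight = 5.
  m = 1111 → c = 11011001, weight = 5.
Tally weights:
  weight 0: 1 codewords.
  weight 2: 1 codewords.
  weight 3: 2 codewords.
  weight 4: 5 codewords.
  weight 5: 6 codewords.
  weight 6: 1 codewords.
Minimum distance d = smallest w > 0 with A_w > 0 = 2.
Sanity: Σ A_w = 16 = 2^4 = 16 ✓.


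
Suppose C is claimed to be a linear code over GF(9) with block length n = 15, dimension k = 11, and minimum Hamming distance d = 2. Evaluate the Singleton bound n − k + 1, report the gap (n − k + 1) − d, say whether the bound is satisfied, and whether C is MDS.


Singleton RHS = n − k + 1 = 5, slack = 3, bound satisfied, not MDS.

Singleton bound: d ≤ n − k + 1.
Here n = 15, k = 11, so n − k + 1 = 5.
Given d = 2, check d ≤ 5: YES.
Slack = (n − k + 1) − d = 3.
The code is NOT MDS (slack = 3 > 0).
Description: the claimed parameters are [15, 11, 2]_9; such a code would be non-MDS.


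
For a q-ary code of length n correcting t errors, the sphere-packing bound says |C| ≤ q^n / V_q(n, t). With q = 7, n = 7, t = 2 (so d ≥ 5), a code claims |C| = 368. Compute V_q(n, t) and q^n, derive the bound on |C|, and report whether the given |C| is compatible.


V_q(n, t) = 799, q^n = 823543, Hamming bound = 1030, |C| = 368 ≤ bound (satisfied).

Step 1: Compute V_q(n, t) = Σ_{j=0}^2 C(n, j) (q−1)^j.
  j = 0: C(7,0)·(6)^0 = 1·1 = 1.
  j = 1: C(7,1)·(6)^1 = 7·6 = 42.
  j = 2: C(7,2)·(6)^2 = 21·36 = 756.
  V_q(n, t) = 1 + 42 + 756 = 799.
Step 2: q^n = 7^7 = 823543.
Step 3: Hamming bound ⌊q^n / V_q(n,t)⌋ = ⌊823543/799⌋ = 1030.
Step 4: Compare |C| = 368 to 1030: satisfied.
The claimed |C| lies below the Hamming bound.


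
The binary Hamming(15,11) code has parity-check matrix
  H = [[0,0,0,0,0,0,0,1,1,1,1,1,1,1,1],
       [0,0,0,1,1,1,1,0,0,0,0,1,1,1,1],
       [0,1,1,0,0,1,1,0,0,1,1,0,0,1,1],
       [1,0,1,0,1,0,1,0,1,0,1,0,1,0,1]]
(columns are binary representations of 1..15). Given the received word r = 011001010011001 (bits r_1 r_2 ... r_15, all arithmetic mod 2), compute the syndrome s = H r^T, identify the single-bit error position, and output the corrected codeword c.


s = (0, 1, 1, 1)^T, error position = 7, corrected codeword c = 011001110011001

Compute s = H r^T mod 2 one row at a time:
  s_1 = 1 + 0 + 0 + 1 + 1 + 0 + 0 + 1 = 4 ≡ 0 (mod 2).
  s_2 = 0 + 0 + 1 + 0 + 1 + 0 + 0 + 1 = 3 ≡ 1 (mod 2).
  s_3 = 1 + 1 + 1 + 0 + 0 + 1 + 0 + 1 = 5 ≡ 1 (mod 2).
  s_4 = 0 + 1 + 0 + 0 + 0 + 1 + 0 + 1 = 3 ≡ 1 (mod 2).
s = (0, 1, 1, 1)^T — this equals column 7 of H (binary 0111), so error is at position 7.
Correct: flip bit 7 of r = 011001010011001 to get c = 011001110011001.


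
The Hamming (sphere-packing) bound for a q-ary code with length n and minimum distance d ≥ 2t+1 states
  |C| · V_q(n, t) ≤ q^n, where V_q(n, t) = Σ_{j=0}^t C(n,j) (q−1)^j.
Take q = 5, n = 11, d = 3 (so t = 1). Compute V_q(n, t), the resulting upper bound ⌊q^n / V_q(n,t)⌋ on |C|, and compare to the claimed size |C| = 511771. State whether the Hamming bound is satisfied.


V_q(n, t) = 45, q^n = 48828125, Hamming bound = 1085069, |C| = 511771 ≤ bound (satisfied).

Step 1: Compute V_q(n, t) = Σ_{j=0}^1 C(n, j) (q−1)^j.
  j = 0: C(11,0)·(4)^0 = 1·1 = 1.
  j = 1: C(11,1)·(4)^1 = 11·4 = 44.
  V_q(n, t) = 1 + 44 = 45.
Step 2: q^n = 5^11 = 48828125.
Step 3: Hamming bound ⌊q^n / V_q(n,t)⌋ = ⌊48828125/45⌋ = 1085069.
Step 4: Compare |C| = 511771 to 1085069: satisfied.
The claimed |C| lies below the Hamming bound.


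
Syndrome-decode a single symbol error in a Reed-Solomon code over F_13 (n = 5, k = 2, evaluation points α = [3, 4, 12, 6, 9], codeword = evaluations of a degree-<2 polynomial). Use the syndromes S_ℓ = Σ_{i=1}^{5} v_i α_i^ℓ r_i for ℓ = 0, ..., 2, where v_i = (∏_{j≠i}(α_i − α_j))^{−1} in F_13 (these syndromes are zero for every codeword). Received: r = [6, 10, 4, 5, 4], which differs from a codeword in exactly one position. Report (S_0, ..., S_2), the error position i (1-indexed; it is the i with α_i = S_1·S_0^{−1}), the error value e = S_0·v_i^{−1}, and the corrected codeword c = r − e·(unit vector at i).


S = (3, 10, 3), error at position 3, error magnitude e = 1, c = [6, 10, 3, 5, 4].

Step 1: column multipliers v_i = (∏_{j≠i}(α_i − α_j))^{−1} mod 13.
  i = 1 (α = 3): (3−4)(3−12)(3−6)(3−9) = (−1)·(−9)·(−3)·(−6) = 162 ≡ 6, so v_1 = 6^{−1} = 11 (mod 13).
  i = 2 (α = 4): (4−3)(4−12)(4−6)(4−9) = 1·(−8)·(−2)·(−5) = −80 ≡ 11, so v_2 = 11^{−1} = 6 (mod 13).
  i = 3 (α = 12): (12−3)(12−4)(12−6)(12−9) = 9·8·6·3 = 1296 ≡ 9, so v_3 = 9^{−1} = 3 (mod 13).
  i = 4 (α = 6): (6−3)(6−4)(6−12)(6−9) = 3·2·(−6)·(−3) = 108 ≡ 4, so v_4 = 4^{−1} = 10 (mod 13).
  i = 5 (α = 9): (9−3)(9−4)(9−12)(9−6) = 6·5·(−3)·3 = −270 ≡ 3, so v_5 = 3^{−1} = 9 (mod 13).
  v = [11, 6, 3, 10, 9].
Step 2: syndromes of r = [6, 10, 4, 5, 4] (all sums mod 13).
  S_0 = Σ v_i r_i = 11·6 + 6·10 + 3·4 + 10·5 + 9·4 = 224 ≡ 3.
  S_1 = Σ v_i α_i r_i = 11·3·6 + 6·4·10 + 3·12·4 + 10·6·5 + 9·9·4 = 1206 ≡ 10.
  α_i^2 mod 13 = [9, 3, 1, 10, 3].
  S_2 = Σ v_i α_i^2 r_i = 11·9·6 + 6·3·10 + 3·1·4 + 10·10·5 + 9·3·4 = 1394 ≡ 3.
  S = (3, 10, 3) ≠ 0, so r is not a codeword (an error is present).
Step 3: locate the error. For a single error e at position i, S_ℓ = v_i·e·α_i^ℓ, so α_err = S_1/S_0.
  S_0^{−1} = 3^{−1} = 9 (mod 13), so α_err = 10·9 = 90 ≡ 12 = α_3. Error position i = 3.
  Consistency check: S_2/S_1 = 3·4 = 12 ≡ 12 = α_err ✓ (single-error assumption holds).
Step 4: error magnitude e = S_0/v_3 = S_0·∏_{j≠3}(α_3 − α_j) = 3·9 = 27 ≡ 1 (mod 13).
Step 5: correct position 3: c_3 = r_3 − e = 4 − 1 ≡ 3 (mod 13). Hence c = [6, 10, 3, 5, 4].
  Check: interpolating c through the α_i gives m(x) = 7 + 4·x (degree < 2) with m(α_i) = c_i for every i, so c is indeed a codeword.


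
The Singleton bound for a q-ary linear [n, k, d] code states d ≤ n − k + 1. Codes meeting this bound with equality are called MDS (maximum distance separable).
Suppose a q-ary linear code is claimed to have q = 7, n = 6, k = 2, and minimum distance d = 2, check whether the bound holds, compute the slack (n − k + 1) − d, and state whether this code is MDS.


Singleton RHS = n − k + 1 = 5, slack = 3, bound satisfied, not MDS.

Singleton bound: d ≤ n − k + 1.
Here n = 6, k = 2, so n − k + 1 = 5.
Given d = 2, check d ≤ 5: YES.
Slack = (n − k + 1) − d = 3.
The code is NOT MDS (slack = 3 > 0).
Description: the claimed parameters are [6, 2, 2]_7; such a code would be non-MDS.


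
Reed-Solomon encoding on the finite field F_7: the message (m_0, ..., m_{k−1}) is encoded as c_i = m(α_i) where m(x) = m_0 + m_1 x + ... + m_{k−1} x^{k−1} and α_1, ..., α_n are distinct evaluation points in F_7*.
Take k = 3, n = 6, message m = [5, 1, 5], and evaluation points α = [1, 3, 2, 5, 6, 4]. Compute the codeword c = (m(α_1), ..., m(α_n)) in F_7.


c = [4, 4, 6, 2, 2, 5]

Message polynomial: m(x) = 5 + 1·x + 5·x^2 (mod 7).
For each evaluation point α_i, compute m(α_i) mod 7:
  α_1 = 1: Horner steps 5 → 6 → 4, so m(1) = 4.
  α_2 = 3: Horner steps 5 → 2 → 4, so m(3) = 4.
  α_3 = 2: Horner steps 5 → 4 → 6, so m(2) = 6.
  α_4 = 5: Horner steps 5 → 5 → 2, so m(5) = 2.
  α_5 = 6: Horner steps 5 → 3 → 2, so m(6) = 2.
  α_6 = 4: Horner steps 5 → 0 → 5, so m(4) = 5.
Codeword c = [4, 4, 6, 2, 2, 5] ∈ F_7^6.


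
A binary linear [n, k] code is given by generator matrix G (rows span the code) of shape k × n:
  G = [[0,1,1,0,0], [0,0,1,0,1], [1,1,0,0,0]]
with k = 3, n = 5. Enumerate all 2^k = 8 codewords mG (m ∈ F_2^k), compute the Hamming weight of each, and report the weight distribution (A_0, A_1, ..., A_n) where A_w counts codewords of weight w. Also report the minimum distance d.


Weight distribution: A_0 = 1, A_2 = 6, A_4 = 1. Minimum distance d = 2.

Enumerate all 2^3 = 8 messages m ∈ F_2^3.
For each, compute codeword c = mG in F_2^5, then tally its weight.
  m = 000 → c = 00000, weight = 0.
  m = 100 → c = 01100, weight = 2.
  m = 010 → c = 00101, weight = 2.
  m = 110 → c = 01001, weight = 2.
  m = 001 → c = 11000, weight = 2.
  m = 101 → c = 10100, weight = 2.
  m = 011 → c = 11101, weight = 4.
  m = 111 → c = 10001, weight = 2.
Tally weights:
  weight 0: 1 codewords.
  weight 2: 6 codewords.
  weight 4: 1 codewords.
Minimum distance d = smallest w > 0 with A_w > 0 = 2.
Sanity: Σ A_w = 8 = 2^3 = 8 ✓.
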